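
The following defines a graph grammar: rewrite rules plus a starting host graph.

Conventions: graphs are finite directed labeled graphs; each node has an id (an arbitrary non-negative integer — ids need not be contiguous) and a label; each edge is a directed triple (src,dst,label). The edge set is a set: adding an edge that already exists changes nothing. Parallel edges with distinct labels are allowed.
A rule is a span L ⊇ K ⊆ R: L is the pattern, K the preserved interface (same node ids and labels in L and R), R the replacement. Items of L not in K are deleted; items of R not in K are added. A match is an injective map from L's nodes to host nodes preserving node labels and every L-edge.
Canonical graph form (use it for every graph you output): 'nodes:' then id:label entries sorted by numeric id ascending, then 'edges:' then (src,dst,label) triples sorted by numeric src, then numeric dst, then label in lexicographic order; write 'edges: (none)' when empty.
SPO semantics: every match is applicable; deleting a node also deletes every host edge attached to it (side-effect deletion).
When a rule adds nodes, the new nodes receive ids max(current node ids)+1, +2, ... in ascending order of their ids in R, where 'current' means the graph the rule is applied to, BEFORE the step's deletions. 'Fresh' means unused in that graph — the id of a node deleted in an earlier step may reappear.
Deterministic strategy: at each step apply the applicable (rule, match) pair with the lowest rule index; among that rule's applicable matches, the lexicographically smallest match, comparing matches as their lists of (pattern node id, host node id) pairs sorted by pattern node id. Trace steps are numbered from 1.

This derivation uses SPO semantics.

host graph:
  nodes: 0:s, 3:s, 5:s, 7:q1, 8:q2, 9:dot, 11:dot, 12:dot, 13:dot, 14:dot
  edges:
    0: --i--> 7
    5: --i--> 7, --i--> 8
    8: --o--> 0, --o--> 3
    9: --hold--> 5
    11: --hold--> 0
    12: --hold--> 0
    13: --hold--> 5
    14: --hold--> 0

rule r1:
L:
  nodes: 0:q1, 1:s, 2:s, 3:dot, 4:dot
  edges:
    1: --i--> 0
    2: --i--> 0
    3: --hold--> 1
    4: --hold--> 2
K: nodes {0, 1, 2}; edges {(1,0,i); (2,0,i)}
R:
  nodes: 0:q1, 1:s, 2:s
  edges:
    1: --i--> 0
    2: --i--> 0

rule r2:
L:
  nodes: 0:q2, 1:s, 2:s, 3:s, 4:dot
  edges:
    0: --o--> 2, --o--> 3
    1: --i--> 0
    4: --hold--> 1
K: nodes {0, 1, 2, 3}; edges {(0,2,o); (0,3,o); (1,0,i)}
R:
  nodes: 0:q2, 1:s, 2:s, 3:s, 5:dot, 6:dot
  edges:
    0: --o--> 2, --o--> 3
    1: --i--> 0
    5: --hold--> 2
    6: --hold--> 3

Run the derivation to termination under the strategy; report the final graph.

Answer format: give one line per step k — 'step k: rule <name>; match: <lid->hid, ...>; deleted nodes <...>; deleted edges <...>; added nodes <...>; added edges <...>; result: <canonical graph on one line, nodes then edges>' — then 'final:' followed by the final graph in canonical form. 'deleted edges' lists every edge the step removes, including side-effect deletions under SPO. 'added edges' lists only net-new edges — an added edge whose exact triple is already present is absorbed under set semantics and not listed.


step 1: rule r1; match: 0->7, 1->0, 2->5, 3->11, 4->9; deleted nodes 9, 11; deleted edges (9,5,hold); (11,0,hold); added nodes (none); added edges (none); result: nodes: 0:s, 3:s, 5:s, 7:q1, 8:q2, 12:dot, 13:dot, 14:dot edges: (0,7,i); (5,7,i); (5,8,i); (8,0,o); (8,3,o); (12,0,hold); (13,5,hold); (14,0,hold)
step 2: rule r1; match: 0->7, 1->0, 2->5, 3->12, 4->13; deleted nodes 12, 13; deleted edges (12,0,hold); (13,5,hold); added nodes (none); added edges (none); result: nodes: 0:s, 3:s, 5:s, 7:q1, 8:q2, 14:dot edges: (0,7,i); (5,7,i); (5,8,i); (8,0,o); (8,3,o); (14,0,hold)
final:
nodes: 0:s, 3:s, 5:s, 7:q1, 8:q2, 14:dot
edges: (0,7,i); (5,7,i); (5,8,i); (8,0,o); (8,3,o); (14,0,hold)


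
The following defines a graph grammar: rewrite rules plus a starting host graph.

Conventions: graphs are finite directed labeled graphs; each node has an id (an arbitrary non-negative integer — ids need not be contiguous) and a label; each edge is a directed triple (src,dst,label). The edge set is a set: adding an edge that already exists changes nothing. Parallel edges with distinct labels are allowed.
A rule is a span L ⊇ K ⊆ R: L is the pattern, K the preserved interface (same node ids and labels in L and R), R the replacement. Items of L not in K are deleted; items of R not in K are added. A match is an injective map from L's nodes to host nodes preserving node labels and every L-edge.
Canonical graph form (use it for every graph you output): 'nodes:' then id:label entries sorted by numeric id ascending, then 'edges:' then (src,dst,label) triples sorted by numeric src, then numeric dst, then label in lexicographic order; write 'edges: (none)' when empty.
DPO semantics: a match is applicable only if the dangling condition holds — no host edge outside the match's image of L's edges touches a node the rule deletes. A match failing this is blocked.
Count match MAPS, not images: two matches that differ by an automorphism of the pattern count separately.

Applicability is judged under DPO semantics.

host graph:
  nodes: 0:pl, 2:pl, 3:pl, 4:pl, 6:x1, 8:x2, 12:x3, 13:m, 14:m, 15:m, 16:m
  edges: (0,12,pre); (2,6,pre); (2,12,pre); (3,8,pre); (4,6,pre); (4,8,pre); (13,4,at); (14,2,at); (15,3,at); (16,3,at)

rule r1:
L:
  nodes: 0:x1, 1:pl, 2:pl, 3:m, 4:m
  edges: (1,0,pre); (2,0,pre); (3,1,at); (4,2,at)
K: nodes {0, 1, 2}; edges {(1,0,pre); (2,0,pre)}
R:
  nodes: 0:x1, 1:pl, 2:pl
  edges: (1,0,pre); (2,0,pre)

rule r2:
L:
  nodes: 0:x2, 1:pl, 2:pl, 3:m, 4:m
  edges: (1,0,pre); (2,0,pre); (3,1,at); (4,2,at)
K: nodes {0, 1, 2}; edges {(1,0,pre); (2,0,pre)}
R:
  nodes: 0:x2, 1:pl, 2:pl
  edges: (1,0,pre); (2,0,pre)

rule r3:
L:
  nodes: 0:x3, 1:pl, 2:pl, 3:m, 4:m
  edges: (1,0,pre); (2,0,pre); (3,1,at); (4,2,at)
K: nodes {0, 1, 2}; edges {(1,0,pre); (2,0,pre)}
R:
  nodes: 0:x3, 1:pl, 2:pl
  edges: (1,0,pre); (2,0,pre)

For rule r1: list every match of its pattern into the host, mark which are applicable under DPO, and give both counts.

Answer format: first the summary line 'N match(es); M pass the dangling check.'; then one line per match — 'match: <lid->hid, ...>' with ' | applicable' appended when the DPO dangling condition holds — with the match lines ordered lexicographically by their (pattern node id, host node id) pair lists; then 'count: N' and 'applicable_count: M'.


2 match(es); 2 pass the dangling check.
match: 0->6, 1->2, 2->4, 3->14, 4->13 | applicable
match: 0->6, 1->4, 2->2, 3->13, 4->14 | applicable
count: 2
applicable_count: 2


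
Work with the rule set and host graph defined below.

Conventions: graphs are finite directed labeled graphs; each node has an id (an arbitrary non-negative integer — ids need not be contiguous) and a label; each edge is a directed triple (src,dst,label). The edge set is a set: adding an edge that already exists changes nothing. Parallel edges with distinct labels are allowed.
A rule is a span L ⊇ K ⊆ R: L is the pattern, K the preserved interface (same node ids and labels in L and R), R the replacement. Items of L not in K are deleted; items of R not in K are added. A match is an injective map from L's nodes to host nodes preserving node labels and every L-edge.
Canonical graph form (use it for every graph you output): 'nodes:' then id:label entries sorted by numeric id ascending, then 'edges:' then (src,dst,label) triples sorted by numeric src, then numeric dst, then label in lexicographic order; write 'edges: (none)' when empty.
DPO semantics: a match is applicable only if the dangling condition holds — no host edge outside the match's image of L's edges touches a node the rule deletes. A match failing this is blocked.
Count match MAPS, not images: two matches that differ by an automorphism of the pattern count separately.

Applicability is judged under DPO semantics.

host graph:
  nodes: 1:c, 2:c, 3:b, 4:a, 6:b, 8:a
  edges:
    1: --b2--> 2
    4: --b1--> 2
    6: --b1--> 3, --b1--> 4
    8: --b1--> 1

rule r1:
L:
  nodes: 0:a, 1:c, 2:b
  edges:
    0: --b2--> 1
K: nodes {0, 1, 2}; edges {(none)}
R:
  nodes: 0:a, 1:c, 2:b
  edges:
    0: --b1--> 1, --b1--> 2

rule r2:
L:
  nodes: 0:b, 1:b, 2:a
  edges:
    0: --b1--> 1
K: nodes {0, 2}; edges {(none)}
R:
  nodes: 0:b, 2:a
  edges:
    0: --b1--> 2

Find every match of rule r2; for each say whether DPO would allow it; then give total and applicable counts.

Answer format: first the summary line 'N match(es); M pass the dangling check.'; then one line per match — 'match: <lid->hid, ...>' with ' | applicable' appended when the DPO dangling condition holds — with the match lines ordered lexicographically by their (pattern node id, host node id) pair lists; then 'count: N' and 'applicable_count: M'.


2 match(es); 2 pass the dangling check.
match: 0->6, 1->3, 2->4 | applicable
match: 0->6, 1->3, 2->8 | applicable
count: 2
applicable_count: 2


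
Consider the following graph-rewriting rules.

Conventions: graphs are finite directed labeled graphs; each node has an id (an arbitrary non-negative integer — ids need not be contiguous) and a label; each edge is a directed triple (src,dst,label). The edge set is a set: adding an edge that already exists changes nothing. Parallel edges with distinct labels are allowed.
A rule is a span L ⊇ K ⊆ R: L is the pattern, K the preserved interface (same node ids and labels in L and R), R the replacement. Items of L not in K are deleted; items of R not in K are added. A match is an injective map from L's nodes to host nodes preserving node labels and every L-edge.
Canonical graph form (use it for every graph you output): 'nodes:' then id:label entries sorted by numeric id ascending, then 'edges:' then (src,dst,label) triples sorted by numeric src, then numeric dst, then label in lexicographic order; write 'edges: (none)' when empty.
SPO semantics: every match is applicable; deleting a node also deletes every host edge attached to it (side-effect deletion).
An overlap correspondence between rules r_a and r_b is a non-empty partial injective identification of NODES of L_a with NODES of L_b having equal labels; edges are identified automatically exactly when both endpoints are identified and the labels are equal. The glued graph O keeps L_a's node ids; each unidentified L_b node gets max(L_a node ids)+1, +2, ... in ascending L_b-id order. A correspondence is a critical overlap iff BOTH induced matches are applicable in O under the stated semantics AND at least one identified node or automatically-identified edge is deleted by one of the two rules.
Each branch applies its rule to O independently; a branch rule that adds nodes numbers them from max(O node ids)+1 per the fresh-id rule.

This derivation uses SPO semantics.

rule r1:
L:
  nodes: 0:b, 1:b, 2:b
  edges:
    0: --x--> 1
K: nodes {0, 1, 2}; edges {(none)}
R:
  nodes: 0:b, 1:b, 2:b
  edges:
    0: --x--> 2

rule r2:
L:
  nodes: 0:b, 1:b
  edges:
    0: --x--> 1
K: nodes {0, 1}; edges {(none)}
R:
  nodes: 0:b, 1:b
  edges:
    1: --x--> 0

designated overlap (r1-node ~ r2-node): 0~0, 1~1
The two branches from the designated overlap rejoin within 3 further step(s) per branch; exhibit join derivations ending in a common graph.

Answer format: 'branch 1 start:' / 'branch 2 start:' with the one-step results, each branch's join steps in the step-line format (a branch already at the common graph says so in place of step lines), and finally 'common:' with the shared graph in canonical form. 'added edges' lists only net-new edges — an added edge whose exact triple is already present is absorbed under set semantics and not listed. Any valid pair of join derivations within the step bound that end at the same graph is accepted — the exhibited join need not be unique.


branch 1 start:
nodes: 0:b, 1:b, 2:b
edges: (0,2,x)
branch 2 start:
nodes: 0:b, 1:b, 2:b
edges: (1,0,x)
branch 1 step 1: rule r1; match: 0->0, 1->2, 2->1; deleted nodes (none); deleted edges (0,2,x); added nodes (none); added edges (0,1,x); result: nodes: 0:b, 1:b, 2:b edges: (0,1,x)
branch 2 step 1: rule r2; match: 0->1, 1->0; deleted nodes (none); deleted edges (1,0,x); added nodes (none); added edges (0,1,x); result: nodes: 0:b, 1:b, 2:b edges: (0,1,x)
common:
nodes: 0:b, 1:b, 2:b
edges: (0,1,x)


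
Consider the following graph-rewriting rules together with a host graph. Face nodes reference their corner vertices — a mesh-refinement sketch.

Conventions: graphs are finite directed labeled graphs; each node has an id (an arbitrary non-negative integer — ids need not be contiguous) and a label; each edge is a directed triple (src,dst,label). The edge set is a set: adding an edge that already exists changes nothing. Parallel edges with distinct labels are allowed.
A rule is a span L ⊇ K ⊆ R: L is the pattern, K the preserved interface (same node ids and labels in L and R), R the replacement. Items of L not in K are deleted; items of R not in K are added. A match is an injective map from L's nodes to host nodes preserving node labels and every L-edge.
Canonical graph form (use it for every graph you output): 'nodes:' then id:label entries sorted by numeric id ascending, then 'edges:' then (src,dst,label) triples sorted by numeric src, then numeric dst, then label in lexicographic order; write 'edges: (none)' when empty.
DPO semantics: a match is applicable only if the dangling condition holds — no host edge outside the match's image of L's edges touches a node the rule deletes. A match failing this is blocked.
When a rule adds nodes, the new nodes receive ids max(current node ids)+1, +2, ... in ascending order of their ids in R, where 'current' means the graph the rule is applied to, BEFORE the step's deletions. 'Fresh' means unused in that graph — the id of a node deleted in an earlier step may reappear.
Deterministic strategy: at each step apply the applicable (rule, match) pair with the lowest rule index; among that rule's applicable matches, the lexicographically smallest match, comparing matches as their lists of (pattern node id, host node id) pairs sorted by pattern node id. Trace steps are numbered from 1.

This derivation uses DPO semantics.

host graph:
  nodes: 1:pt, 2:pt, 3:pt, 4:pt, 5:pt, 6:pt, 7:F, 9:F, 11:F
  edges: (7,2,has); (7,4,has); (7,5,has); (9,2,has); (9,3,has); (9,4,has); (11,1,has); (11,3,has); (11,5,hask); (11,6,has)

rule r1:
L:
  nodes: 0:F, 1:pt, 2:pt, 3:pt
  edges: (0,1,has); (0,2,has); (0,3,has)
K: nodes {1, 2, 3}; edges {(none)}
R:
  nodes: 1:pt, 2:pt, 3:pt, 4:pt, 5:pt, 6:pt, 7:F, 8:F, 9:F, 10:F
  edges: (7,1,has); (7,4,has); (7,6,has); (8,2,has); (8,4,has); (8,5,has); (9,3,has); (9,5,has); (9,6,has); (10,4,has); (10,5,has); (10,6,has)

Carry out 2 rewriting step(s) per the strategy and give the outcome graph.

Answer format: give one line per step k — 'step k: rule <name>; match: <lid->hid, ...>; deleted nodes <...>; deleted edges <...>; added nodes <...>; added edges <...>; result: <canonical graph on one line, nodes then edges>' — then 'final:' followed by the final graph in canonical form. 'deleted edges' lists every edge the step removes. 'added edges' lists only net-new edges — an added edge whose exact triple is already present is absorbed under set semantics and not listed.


step 1: rule r1; match: 0->7, 1->2, 2->4, 3->5; deleted nodes 7; deleted edges (7,2,has); (7,4,has); (7,5,has); added nodes 12, 13, 14, 15, 16, 17, 18; added edges (15,2,has); (15,12,has); (15,14,has); (16,4,has); (16,12,has); (16,13,has); (17,5,has); (17,13,has); (17,14,has); (18,12,has); (18,13,has); (18,14,has); result: nodes: 1:pt, 2:pt, 3:pt, 4:pt, 5:pt, 6:pt, 9:F, 11:F, 12:pt, 13:pt, 14:pt, 15:F, 16:F, 17:F, 18:F edges: (9,2,has); (9,3,has); (9,4,has); (11,1,has); (11,3,has); (11,5,hask); (11,6,has); (15,2,has); (15,12,has); (15,14,has); (16,4,has); (16,12,has); (16,13,has); (17,5,has); (17,13,has); (17,14,has); (18,12,has); (18,13,has); (18,14,has)
step 2: rule r1; match: 0->9, 1->2, 2->3, 3->4; deleted nodes 9; deleted edges (9,2,has); (9,3,has); (9,4,has); added nodes 19, 20, 21, 22, 23, 24, 25; added edges (22,2,has); (22,19,has); (22,21,has); (23,3,has); (23,19,has); (23,20,has); (24,4,has); (24,20,has); (24,21,has); (25,19,has); (25,20,has); (25,21,has); result: nodes: 1:pt, 2:pt, 3:pt, 4:pt, 5:pt, 6:pt, 11:F, 12:pt, 13:pt, 14:pt, 15:F, 16:F, 17:F, 18:F, 19:pt, 20:pt, 21:pt, 22:F, 23:F, 24:F, 25:F edges: (11,1,has); (11,3,has); (11,5,hask); (11,6,has); (15,2,has); (15,12,has); (15,14,has); (16,4,has); (16,12,has); (16,13,has); (17,5,has); (17,13,has); (17,14,has); (18,12,has); (18,13,has); (18,14,has); (22,2,has); (22,19,has); (22,21,has); (23,3,has); (23,19,has); (23,20,has); (24,4,has); (24,20,has); (24,21,has); (25,19,has); (25,20,has); (25,21,has)
final:
nodes: 1:pt, 2:pt, 3:pt, 4:pt, 5:pt, 6:pt, 11:F, 12:pt, 13:pt, 14:pt, 15:F, 16:F, 17:F, 18:F, 19:pt, 20:pt, 21:pt, 22:F, 23:F, 24:F, 25:F
edges: (11,1,has); (11,3,has); (11,5,hask); (11,6,has); (15,2,has); (15,12,has); (15,14,has); (16,4,has); (16,12,has); (16,13,has); (17,5,has); (17,13,has); (17,14,has); (18,12,has); (18,13,has); (18,14,has); (22,2,has); (22,19,has); (22,21,has); (23,3,has); (23,19,has); (23,20,has); (24,4,has); (24,20,has); (24,21,has); (25,19,has); (25,20,has); (25,21,has)


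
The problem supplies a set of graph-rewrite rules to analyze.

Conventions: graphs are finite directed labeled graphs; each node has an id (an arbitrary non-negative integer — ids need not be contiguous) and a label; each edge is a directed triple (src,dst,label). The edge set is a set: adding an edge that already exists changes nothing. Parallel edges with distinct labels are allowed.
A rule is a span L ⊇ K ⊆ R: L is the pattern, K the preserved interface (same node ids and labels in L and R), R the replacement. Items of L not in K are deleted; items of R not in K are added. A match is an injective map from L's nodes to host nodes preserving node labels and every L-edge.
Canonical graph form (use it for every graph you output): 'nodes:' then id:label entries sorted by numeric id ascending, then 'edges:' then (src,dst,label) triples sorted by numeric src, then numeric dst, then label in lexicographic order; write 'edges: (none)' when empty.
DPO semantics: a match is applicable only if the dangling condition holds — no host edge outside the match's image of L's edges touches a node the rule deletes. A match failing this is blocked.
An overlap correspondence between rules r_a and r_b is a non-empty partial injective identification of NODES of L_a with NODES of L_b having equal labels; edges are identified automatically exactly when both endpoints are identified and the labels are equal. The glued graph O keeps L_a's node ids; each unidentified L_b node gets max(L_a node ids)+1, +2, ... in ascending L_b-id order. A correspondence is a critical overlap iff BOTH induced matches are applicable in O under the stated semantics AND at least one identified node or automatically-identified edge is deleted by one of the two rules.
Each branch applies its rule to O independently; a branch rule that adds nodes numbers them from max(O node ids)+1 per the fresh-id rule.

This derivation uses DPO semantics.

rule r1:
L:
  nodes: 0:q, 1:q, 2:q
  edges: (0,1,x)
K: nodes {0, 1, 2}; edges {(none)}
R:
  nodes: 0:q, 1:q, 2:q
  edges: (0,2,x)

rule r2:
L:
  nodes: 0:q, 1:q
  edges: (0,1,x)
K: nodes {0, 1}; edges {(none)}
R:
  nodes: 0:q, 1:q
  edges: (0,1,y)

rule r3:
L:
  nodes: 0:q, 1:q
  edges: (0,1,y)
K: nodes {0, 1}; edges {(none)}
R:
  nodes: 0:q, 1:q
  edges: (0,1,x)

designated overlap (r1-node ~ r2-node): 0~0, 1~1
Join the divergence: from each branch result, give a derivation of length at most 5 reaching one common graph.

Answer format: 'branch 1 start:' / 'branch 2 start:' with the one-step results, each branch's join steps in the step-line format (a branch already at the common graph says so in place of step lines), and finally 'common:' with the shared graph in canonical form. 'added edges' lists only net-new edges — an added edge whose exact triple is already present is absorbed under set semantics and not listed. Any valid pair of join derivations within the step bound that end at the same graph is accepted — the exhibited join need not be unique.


branch 1 start:
nodes: 0:q, 1:q, 2:q
edges: (0,2,x)
branch 2 start:
nodes: 0:q, 1:q, 2:q
edges: (0,1,y)
branch 1 step 1: rule r1; match: 0->0, 1->2, 2->1; deleted nodes (none); deleted edges (0,2,x); added nodes (none); added edges (0,1,x); result: nodes: 0:q, 1:q, 2:q edges: (0,1,x)
branch 2 step 1: rule r3; match: 0->0, 1->1; deleted nodes (none); deleted edges (0,1,y); added nodes (none); added edges (0,1,x); result: nodes: 0:q, 1:q, 2:q edges: (0,1,x)
common:
nodes: 0:q, 1:q, 2:q
edges: (0,1,x)


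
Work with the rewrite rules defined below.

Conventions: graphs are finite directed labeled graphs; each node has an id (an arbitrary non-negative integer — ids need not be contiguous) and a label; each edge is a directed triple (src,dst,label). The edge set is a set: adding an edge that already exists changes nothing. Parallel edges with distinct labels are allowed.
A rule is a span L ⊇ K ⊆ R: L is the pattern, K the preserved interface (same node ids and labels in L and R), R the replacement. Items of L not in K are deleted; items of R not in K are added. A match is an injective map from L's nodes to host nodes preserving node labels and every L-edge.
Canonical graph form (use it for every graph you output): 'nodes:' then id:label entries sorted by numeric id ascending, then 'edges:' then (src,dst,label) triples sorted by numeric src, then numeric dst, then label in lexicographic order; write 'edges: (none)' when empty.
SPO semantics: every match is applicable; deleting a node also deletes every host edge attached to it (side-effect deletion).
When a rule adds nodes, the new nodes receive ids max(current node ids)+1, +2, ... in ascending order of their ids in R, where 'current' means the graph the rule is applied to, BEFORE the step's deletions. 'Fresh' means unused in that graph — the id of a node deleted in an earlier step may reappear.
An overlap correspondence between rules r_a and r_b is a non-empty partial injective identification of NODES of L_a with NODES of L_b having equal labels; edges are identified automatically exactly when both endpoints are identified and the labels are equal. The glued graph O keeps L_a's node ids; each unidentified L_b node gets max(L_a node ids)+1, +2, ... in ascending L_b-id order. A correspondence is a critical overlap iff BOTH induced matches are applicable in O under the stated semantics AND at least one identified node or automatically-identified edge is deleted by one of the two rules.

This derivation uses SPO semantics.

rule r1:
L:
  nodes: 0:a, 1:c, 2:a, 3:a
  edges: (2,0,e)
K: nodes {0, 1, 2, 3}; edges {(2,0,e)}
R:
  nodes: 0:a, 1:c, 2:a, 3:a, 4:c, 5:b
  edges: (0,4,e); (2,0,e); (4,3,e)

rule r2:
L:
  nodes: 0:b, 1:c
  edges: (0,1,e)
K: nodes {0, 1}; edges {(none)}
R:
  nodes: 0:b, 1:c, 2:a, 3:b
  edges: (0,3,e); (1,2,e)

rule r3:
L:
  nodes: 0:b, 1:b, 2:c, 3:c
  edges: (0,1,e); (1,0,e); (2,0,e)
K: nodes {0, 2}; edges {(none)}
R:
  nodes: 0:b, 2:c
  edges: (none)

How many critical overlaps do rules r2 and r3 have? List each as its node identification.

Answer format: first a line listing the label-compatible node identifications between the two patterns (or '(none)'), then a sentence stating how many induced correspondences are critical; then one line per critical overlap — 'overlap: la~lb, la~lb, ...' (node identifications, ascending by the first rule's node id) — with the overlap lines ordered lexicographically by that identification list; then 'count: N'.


label-compatible node identifications between L(r2) and L(r3): 0~0, 0~1, 1~2, 1~3
5 of the induced correspondences are critical overlaps of r2 and r3.
overlap: 0~0, 1~3
overlap: 0~1
overlap: 0~1, 1~2
overlap: 0~1, 1~3
overlap: 1~3
count: 5


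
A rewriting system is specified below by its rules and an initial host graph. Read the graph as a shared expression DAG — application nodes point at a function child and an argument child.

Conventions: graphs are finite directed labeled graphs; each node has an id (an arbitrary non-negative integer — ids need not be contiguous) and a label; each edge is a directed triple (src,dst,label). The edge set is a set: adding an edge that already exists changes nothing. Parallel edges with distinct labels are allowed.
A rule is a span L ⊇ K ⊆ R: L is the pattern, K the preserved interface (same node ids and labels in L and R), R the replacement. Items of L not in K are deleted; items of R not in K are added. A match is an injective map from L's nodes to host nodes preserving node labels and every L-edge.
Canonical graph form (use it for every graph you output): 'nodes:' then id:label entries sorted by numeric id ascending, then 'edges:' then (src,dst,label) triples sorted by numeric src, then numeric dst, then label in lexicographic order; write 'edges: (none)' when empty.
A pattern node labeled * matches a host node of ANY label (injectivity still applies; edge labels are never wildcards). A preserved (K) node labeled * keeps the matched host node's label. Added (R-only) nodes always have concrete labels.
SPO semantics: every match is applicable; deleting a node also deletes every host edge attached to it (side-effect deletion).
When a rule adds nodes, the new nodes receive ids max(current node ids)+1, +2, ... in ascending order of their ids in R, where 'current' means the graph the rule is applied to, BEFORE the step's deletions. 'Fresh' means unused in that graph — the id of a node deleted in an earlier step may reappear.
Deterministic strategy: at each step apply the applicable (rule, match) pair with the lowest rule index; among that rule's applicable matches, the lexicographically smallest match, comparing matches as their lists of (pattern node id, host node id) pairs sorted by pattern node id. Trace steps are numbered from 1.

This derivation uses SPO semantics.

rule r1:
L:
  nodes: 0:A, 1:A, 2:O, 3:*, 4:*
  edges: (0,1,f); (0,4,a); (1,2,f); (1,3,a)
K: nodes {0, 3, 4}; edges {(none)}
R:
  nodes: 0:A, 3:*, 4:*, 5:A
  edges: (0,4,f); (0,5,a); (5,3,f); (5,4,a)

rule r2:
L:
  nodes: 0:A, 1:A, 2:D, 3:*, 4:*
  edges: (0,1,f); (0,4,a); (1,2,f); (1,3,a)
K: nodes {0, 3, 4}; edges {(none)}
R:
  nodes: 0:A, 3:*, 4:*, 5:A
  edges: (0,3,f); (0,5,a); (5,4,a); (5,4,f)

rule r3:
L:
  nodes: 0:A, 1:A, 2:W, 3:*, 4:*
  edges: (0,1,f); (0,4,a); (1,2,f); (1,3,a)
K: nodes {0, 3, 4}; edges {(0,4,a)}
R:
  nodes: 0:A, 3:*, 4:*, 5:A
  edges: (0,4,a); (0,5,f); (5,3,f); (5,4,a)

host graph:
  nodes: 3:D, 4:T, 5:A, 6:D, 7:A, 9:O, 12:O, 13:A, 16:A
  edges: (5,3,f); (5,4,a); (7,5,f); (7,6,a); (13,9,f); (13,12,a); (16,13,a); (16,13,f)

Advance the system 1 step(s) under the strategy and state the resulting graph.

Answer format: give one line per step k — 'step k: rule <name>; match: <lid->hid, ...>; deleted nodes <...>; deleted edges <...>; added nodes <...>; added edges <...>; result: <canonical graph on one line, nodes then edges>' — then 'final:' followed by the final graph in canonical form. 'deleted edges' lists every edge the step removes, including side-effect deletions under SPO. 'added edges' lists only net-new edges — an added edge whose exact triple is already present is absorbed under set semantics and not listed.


step 1: rule r2; match: 0->7, 1->5, 2->3, 3->4, 4->6; deleted nodes 3, 5; deleted edges (5,3,f); (5,4,a); (7,5,f); (7,6,a); added nodes 17; added edges (7,4,f); (7,17,a); (17,6,a); (17,6,f); result: nodes: 4:T, 6:D, 7:A, 9:O, 12:O, 13:A, 16:A, 17:A edges: (7,4,f); (7,17,a); (13,9,f); (13,12,a); (16,13,a); (16,13,f); (17,6,a); (17,6,f)
final:
nodes: 4:T, 6:D, 7:A, 9:O, 12:O, 13:A, 16:A, 17:A
edges: (7,4,f); (7,17,a); (13,9,f); (13,12,a); (16,13,a); (16,13,f); (17,6,a); (17,6,f)


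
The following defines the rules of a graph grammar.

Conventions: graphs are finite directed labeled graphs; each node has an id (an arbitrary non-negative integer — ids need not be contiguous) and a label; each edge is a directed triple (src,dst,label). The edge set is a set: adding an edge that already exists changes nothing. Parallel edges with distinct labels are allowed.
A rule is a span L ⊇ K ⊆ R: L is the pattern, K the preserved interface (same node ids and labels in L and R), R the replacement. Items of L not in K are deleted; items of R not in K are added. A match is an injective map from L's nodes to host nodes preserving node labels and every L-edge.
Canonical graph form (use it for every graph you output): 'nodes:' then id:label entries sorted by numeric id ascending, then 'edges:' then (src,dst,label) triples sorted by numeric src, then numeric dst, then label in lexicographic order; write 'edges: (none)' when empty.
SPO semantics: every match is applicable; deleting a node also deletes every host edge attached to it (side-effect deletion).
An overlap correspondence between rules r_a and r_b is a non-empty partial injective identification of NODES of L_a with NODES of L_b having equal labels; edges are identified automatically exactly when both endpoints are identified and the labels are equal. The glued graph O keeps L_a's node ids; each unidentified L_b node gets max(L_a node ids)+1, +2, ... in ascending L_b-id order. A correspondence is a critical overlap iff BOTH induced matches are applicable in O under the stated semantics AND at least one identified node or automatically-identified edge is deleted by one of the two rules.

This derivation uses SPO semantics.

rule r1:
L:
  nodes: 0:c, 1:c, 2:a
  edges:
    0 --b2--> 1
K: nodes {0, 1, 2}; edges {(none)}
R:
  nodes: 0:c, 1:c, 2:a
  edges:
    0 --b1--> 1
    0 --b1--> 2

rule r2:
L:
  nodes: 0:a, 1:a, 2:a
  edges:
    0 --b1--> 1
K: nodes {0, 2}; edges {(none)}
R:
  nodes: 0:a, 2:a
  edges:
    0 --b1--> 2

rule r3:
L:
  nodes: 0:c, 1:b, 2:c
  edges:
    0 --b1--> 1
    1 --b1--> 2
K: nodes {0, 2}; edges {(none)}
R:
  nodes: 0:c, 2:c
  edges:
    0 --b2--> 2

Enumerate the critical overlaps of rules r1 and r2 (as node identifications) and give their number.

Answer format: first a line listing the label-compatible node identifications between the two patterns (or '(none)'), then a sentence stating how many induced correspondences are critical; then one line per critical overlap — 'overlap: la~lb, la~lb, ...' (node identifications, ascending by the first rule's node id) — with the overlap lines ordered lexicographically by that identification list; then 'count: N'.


label-compatible node identifications between L(r1) and L(r2): 2~0, 2~1, 2~2
1 of the induced correspondences is a critical overlap of r1 and r2.
overlap: 2~1
count: 1


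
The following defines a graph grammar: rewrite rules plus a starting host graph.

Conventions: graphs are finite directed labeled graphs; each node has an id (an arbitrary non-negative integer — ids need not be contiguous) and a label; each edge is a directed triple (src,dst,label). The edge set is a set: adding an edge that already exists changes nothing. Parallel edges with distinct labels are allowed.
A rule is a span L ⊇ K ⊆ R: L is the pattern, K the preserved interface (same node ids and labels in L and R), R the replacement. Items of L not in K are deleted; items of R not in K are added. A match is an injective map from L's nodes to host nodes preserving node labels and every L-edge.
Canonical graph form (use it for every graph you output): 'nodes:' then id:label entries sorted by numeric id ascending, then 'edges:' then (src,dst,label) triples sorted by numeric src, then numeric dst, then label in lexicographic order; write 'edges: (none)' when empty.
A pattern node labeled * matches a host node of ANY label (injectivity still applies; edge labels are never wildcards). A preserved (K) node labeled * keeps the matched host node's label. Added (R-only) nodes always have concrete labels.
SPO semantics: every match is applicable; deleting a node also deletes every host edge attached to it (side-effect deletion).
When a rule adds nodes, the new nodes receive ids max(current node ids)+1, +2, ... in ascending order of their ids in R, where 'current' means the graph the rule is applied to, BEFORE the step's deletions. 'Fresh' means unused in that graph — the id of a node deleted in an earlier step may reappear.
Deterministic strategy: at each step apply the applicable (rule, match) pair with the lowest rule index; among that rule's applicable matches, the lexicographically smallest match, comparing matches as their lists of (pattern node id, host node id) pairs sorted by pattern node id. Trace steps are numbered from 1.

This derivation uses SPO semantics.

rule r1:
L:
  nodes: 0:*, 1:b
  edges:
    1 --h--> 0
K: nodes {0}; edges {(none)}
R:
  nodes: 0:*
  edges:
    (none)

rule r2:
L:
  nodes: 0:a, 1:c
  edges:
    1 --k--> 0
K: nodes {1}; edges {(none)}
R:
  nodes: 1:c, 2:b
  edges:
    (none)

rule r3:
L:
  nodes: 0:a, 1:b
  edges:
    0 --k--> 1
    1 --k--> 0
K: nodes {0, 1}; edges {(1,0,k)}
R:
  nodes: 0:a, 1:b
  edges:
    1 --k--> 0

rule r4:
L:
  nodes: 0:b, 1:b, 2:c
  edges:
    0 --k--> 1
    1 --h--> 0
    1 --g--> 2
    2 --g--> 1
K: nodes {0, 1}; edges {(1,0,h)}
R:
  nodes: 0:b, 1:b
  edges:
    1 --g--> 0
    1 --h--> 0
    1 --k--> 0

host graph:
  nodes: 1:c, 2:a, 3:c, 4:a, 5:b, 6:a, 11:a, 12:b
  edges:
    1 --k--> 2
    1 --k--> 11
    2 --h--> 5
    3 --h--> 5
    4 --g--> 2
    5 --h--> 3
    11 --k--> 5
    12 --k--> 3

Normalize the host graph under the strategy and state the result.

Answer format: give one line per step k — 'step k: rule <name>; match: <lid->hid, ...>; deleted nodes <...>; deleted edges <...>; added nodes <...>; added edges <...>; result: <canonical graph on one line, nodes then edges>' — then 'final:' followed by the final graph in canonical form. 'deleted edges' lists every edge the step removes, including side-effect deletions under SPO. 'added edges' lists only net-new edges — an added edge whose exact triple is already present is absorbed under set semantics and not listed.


step 1: rule r1; match: 0->3, 1->5; deleted nodes 5; deleted edges (2,5,h); (3,5,h); (5,3,h); (11,5,k); added nodes (none); added edges (none); result: nodes: 1:c, 2:a, 3:c, 4:a, 6:a, 11:a, 12:b edges: (1,2,k); (1,11,k); (4,2,g); (12,3,k)
step 2: rule r2; match: 0->2, 1->1; deleted nodes 2; deleted edges (1,2,k); (4,2,g); added nodes 13; added edges (none); result: nodes: 1:c, 3:c, 4:a, 6:a, 11:a, 12:b, 13:b edges: (1,11,k); (12,3,k)
step 3: rule r2; match: 0->11, 1->1; deleted nodes 11; deleted edges (1,11,k); added nodes 14; added edges (none); result: nodes: 1:c, 3:c, 4:a, 6:a, 12:b, 13:b, 14:b edges: (12,3,k)
final:
nodes: 1:c, 3:c, 4:a, 6:a, 12:b, 13:b, 14:b
edges: (12,3,k)


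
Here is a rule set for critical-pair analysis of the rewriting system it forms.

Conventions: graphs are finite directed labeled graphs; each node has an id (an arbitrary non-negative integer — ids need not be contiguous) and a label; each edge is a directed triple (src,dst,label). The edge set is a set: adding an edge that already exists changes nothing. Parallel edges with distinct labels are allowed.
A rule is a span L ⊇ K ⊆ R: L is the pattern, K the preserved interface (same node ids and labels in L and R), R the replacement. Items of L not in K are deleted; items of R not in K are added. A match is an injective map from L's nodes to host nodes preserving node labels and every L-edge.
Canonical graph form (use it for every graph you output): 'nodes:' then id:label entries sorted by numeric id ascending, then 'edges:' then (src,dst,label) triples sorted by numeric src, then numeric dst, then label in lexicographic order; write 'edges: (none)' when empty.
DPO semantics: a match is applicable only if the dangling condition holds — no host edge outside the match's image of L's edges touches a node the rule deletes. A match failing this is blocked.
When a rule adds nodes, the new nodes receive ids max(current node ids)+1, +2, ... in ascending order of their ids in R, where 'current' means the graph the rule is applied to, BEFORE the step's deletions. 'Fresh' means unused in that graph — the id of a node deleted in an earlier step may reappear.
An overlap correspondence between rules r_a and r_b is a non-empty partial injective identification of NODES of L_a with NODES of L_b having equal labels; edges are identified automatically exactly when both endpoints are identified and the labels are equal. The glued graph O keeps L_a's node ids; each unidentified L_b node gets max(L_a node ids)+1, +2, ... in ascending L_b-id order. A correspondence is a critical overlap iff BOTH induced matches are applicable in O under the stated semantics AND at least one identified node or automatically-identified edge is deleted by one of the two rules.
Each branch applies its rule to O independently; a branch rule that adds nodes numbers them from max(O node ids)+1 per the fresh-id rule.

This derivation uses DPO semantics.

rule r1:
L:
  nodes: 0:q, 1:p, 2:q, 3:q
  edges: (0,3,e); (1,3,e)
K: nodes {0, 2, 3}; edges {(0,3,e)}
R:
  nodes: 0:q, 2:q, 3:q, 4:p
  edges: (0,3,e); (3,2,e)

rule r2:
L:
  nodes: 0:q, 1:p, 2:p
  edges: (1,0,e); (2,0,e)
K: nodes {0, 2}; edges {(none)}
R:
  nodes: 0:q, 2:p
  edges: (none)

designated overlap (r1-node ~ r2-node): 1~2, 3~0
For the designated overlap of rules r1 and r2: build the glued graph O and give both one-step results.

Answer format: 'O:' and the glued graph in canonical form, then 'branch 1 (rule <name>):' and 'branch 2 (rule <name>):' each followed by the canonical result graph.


O:
nodes: 0:q, 1:p, 2:q, 3:q, 4:p
edges: (0,3,e); (1,3,e); (4,3,e)
branch 1 (rule r1):
nodes: 0:q, 2:q, 3:q, 4:p, 5:p
edges: (0,3,e); (3,2,e); (4,3,e)
branch 2 (rule r2):
nodes: 0:q, 1:p, 2:q, 3:q
edges: (0,3,e)


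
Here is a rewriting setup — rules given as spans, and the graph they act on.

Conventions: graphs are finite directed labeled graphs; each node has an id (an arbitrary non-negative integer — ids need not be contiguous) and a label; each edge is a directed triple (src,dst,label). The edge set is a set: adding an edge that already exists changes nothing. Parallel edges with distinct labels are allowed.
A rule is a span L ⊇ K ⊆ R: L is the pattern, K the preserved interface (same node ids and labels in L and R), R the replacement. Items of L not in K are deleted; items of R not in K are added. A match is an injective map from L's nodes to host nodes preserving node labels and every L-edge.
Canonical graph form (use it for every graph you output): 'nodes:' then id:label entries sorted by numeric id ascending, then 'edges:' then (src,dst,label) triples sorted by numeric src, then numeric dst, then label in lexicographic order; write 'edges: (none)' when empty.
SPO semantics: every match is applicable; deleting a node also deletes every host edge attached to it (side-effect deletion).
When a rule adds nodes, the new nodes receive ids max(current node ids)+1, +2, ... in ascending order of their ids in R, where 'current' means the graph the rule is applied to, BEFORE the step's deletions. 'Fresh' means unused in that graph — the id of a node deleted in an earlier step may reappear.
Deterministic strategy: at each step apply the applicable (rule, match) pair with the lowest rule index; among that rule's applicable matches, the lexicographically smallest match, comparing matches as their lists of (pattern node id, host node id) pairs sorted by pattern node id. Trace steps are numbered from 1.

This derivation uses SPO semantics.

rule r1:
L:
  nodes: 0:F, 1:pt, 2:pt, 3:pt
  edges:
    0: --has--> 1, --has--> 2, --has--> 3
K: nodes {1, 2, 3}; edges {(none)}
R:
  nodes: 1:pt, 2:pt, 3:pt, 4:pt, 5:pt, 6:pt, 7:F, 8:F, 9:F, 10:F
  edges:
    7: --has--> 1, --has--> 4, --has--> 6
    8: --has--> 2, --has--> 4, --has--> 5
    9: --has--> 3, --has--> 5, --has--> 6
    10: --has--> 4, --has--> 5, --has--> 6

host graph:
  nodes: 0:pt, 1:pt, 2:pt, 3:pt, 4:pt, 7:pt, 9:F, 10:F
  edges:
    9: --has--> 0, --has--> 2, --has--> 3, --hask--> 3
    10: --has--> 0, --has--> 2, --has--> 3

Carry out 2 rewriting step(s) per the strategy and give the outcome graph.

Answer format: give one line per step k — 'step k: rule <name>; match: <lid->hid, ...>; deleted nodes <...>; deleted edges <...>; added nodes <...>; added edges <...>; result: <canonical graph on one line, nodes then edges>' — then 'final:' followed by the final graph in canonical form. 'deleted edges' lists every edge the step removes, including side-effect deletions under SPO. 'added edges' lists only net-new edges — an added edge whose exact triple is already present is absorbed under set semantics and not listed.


step 1: rule r1; match: 0->9, 1->0, 2->2, 3->3; deleted nodes 9; deleted edges (9,0,has); (9,2,has); (9,3,has); (9,3,hask); added nodes 11, 12, 13, 14, 15, 16, 17; added edges (14,0,has); (14,11,has); (14,13,has); (15,2,has); (15,11,has); (15,12,has); (16,3,has); (16,12,has); (16,13,has); (17,11,has); (17,12,has); (17,13,has); result: nodes: 0:pt, 1:pt, 2:pt, 3:pt, 4:pt, 7:pt, 10:F, 11:pt, 12:pt, 13:pt, 14:F, 15:F, 16:F, 17:F edges: (10,0,has); (10,2,has); (10,3,has); (14,0,has); (14,11,has); (14,13,has); (15,2,has); (15,11,has); (15,12,has); (16,3,has); (16,12,has); (16,13,has); (17,11,has); (17,12,has); (17,13,has)
step 2: rule r1; match: 0->10, 1->0, 2->2, 3->3; deleted nodes 10; deleted edges (10,0,has); (10,2,has); (10,3,has); added nodes 18, 19, 20, 21, 22, 23, 24; added edges (21,0,has); (21,18,has); (21,20,has); (22,2,has); (22,18,has); (22,19,has); (23,3,has); (23,19,has); (23,20,has); (24,18,has); (24,19,has); (24,20,has); result: nodes: 0:pt, 1:pt, 2:pt, 3:pt, 4:pt, 7:pt, 11:pt, 12:pt, 13:pt, 14:F, 15:F, 16:F, 17:F, 18:pt, 19:pt, 20:pt, 21:F, 22:F, 23:F, 24:F edges: (14,0,has); (14,11,has); (14,13,has); (15,2,has); (15,11,has); (15,12,has); (16,3,has); (16,12,has); (16,13,has); (17,11,has); (17,12,has); (17,13,has); (21,0,has); (21,18,has); (21,20,has); (22,2,has); (22,18,has); (22,19,has); (23,3,has); (23,19,has); (23,20,has); (24,18,has); (24,19,has); (24,20,has)
final:
nodes: 0:pt, 1:pt, 2:pt, 3:pt, 4:pt, 7:pt, 11:pt, 12:pt, 13:pt, 14:F, 15:F, 16:F, 17:F, 18:pt, 19:pt, 20:pt, 21:F, 22:F, 23:F, 24:F
edges: (14,0,has); (14,11,has); (14,13,has); (15,2,has); (15,11,has); (15,12,has); (16,3,has); (16,12,has); (16,13,has); (17,11,has); (17,12,has); (17,13,has); (21,0,has); (21,18,has); (21,20,has); (22,2,has); (22,18,has); (22,19,has); (23,3,has); (23,19,has); (23,20,has); (24,18,has); (24,19,has); (24,20,has)
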